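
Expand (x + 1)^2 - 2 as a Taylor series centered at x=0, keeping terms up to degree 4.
x^2 + 2·x - 1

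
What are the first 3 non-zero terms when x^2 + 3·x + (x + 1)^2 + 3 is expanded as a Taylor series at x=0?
2·x^2 + 5·x + 4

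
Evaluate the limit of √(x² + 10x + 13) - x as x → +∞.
This is an ∞ − ∞ indeterminate form.
Multiply and divide by the conjugate √(x²+10x + 13) + x; the x² terms cancel, leaving (10x + 13)/(√(x²+10x + 13)+x) → 10/2 = 5.
Limit = 5.

Final answer: 5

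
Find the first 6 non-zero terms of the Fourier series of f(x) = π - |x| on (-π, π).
4·cos(x)/π + 4·cos(3·x)/(9·π) + 4·cos(5·x)/(25·π) + 4·cos(7·x)/(49·π) + 4·cos(9·x)/(81·π) + π/2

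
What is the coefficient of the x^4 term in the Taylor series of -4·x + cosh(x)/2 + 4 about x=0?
Expand to order 4: -4·x + cosh(x)/2 + 4 = x^4/48 + x^2/4 - 4·x + 9/2 + O(x^5).
The coefficient of x^4 is 1/48.

Final answer: 1/48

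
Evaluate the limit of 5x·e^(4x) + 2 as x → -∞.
The product is a 0·∞ indeterminate form at x → -∞.
Rewrite the product as 5x / e^(-4x) (an ∞/∞ form) and apply L'Hôpital, or use the standard hierarchy e^(4|x|) ≫ |x| as x → -∞.
The indeterminate product → 0, so the limit = 2.

Final answer: 2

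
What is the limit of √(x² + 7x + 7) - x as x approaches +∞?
This is an ∞ − ∞ indeterminate form.
Multiply and divide by the conjugate √(x²+7x + 7) + x; the x² terms cancel, leaving (7x + 7)/(√(x²+7x + 7)+x) → 7/2.
Limit = 7/2.

Final answer: 7/2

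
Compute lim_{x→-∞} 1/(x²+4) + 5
Evaluate the dominant behaviour as x → -∞; each term tends to a finite value or vanishes.
Limit = 5.

Final answer: 5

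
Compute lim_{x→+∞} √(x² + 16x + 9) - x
This is an ∞ − ∞ indeterminate form.
Multiply and divide by the conjugate √(x²+16x + 9) + x; the x² terms cancel, leaving (16x + 9)/(√(x²+16x + 9)+x) → 16/2 = 8.
Limit = 8.

Final answer: 8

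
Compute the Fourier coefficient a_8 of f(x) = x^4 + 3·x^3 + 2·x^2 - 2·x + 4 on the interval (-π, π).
a_8 = (1/π) ∫_{-π}^{π} f(x)·cos(8x) dx.
Evaluate the integral (use parity and integration by parts as needed): a_8 = 29/256 + π^2/8.

Final answer: 29/256 + π^2/8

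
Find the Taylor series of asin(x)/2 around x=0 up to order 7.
5·x^7/224 + 3·x^5/80 + x^3/12 + x/2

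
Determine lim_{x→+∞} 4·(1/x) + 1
Evaluate the dominant behaviour as x → +∞; each term tends to a finite value or vanishes.
Limit = 1.

Final answer: 1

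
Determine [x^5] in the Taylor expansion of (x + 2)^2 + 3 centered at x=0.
Expand to order 5: (x + 2)^2 + 3 = x^2 + 4·x + 7 + O(x^6).
The coefficient of x^5 is 0.

Final answer: 0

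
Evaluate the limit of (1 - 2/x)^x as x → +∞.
As x → +∞: this is the defining limit (1 - 2/x)^x → e^(-2).
Limit = e^(-2).

Final answer: e^(-2)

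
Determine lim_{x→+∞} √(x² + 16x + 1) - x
This is an ∞ − ∞ indeterminate form.
Multiply and divide by the conjugate √(x²+16x + 1) + x; the x² terms cancel, leaving (16x + 1)/(√(x²+16x + 1)+x) → 16/2 = 8.
Limit = 8.

Final answer: 8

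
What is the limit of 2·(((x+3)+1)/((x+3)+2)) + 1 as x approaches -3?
Direct substitution at x = -3 gives 2.

Final answer: 2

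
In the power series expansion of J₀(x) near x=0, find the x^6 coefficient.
Expand to order 6: J₀(x) = -x^6/2304 + x^4/64 - x^2/4 + 1 + O(x^7).
The coefficient of x^6 is -1/2304.

Final answer: -1/2304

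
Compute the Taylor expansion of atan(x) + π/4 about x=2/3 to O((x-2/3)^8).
atan(2/3) + π/4 + 9·(x - 2/3)/13 - 54·(x - 2/3)^2/169 + 81·(x - 2/3)^3/2197 + 2430·(x - 2/3)^4/28561 - 145071·(x - 2/3)^5/1856465 + 100602·(x - 2/3)^6/4826809 + 9729963·(x - 2/3)^7/439239619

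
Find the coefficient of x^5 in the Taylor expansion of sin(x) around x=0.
Expand to order 5: sin(x) = x^5/120 - x^3/6 + x + O(x^6).
The coefficient of x^5 is 1/120.

Final answer: 1/120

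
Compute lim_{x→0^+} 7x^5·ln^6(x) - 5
The product is a 0·∞ indeterminate form at x → 0⁺.
Rewrite the product as 7·ln^6(x) / x^(-5) and apply L'Hôpital, or use the standard hierarchy x^(-5) ≫ |ln x|^6 as x → 0⁺.
The indeterminate product → 0, so the limit = -5.

Final answer: -5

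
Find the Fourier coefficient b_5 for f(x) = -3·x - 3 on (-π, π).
b_5 = (1/π) ∫_{-π}^{π} f(x)·sin(5x) dx.
Evaluate the integral (use parity and integration by parts as needed): b_5 = -6/5.

Final answer: -6/5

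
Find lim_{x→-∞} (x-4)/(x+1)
Evaluate the dominant behaviour as x → -∞; each term tends to a finite value or vanishes.
Limit = 1.

Final answer: 1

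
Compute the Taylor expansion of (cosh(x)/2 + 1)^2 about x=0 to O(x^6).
x^4/8 + 3·x^2/4 + 9/4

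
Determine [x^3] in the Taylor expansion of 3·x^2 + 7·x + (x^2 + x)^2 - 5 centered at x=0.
Expand to order 3: 3·x^2 + 7·x + (x^2 + x)^2 - 5 = 2·x^3 + 4·x^2 + 7·x - 5 + O(x^4).
The coefficient of x^3 is 2.

Final answer: 2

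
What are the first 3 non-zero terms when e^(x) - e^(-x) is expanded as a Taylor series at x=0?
x^5/60 + x^3/3 + 2·x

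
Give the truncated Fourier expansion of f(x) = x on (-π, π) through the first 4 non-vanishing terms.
2·sin(x) - sin(2·x) + 2·sin(3·x)/3 - sin(4·x)/2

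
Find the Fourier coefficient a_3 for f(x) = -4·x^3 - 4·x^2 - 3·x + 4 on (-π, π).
a_3 = (1/π) ∫_{-π}^{π} f(x)·cos(3x) dx.
Evaluate the integral (use parity and integration by parts as needed): a_3 = 16/9.

Final answer: 16/9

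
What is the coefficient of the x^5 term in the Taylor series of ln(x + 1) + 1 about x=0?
Expand to order 5: ln(x + 1) + 1 = x^5/5 - x^4/4 + x^3/3 - x^2/2 + x + 1 + O(x^6).
The coefficient of x^5 is 1/5.

Final answer: 1/5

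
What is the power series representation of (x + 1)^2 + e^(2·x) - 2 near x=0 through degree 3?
4·x^3/3 + 3·x^2 + 4·x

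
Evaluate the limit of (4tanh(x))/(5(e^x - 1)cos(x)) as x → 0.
Both numerator and denominator → 0 as x → 0; this is a 0/0 indeterminate form.
Expand each to leading order near x = 0: numerator ~ 4·x, denominator ~ 5·x.
The limit of the ratio is 4/5.

Final answer: 4/5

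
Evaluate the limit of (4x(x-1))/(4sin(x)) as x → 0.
Both numerator and denominator → 0 as x → 0; this is a 0/0 indeterminate form.
Expand each to leading order near x = 0: numerator ~ -4·x, denominator ~ 4·x.
The limit of the ratio is -1.

Final answer: -1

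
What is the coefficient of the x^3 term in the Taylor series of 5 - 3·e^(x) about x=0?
Expand to order 3: 5 - 3·e^(x) = -x^3/2 - 3·x^2/2 - 3·x + 2 + O(x^4).
The coefficient of x^3 is -1/2.

Final answer: -1/2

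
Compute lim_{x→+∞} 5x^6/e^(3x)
This is an ∞/∞ indeterminate form as x → +∞.
The exponential denominator e^(3x) dominates the polynomial numerator (e^x ≫ x^6 as x → ∞), so the quotient → 0.
Limit = 0.

Final answer: 0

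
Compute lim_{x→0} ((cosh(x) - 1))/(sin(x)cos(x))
Both numerator and denominator → 0 as x → 0; this is a 0/0 indeterminate form.
Expand each to leading order near x = 0: numerator ~ x^2/2, denominator ~ x.
The limit of the ratio is 0.

Final answer: 0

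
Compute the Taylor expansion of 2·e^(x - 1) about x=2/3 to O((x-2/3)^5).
2·e^(-1/3) + 2·e^(-1/3)·(x - 2/3) + e^(-1/3)·(x - 2/3)^2 + e^(-1/3)·(x - 2/3)^3/3 + e^(-1/3)·(x - 2/3)^4/12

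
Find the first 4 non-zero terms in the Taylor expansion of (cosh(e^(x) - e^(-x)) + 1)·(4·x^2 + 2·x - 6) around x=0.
4·x^3 - 4·x^2 + 4·x - 12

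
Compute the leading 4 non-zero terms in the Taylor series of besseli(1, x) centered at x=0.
x^7/18432 + x^5/384 + x^3/16 + x/2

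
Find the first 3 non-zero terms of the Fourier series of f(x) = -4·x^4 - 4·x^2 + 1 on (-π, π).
(-176 + 32·π^2)·cos(x) + (8 - 8·π^2)·cos(2·x) - 4·π^4/5 - 4·π^2/3 + 1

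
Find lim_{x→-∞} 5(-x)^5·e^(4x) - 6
The product is a 0·∞ indeterminate form at x → -∞.
Rewrite the product as 5(-x)^5 / e^(-4x) (an ∞/∞ form) and apply L'Hôpital, or use the standard hierarchy e^(4|x|) ≫ |(-x)^5| as x → -∞.
The indeterminate product → 0, so the limit = -6.

Final answer: -6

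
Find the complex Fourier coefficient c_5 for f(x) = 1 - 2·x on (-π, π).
Compute the real Fourier coefficients first: a_5 = 0, b_5 = -4/5.
Then c_5 = (a_5 − i·b_5)/2 = 2·i/5.

Final answer: 2·i/5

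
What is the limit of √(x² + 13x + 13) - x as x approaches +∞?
This is an ∞ − ∞ indeterminate form.
Multiply and divide by the conjugate √(x²+13x + 13) + x; the x² terms cancel, leaving (13x + 13)/(√(x²+13x + 13)+x) → 13/2.
Limit = 13/2.

Final answer: 13/2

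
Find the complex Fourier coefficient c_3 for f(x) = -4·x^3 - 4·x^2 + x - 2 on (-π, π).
Compute the real Fourier coefficients first: a_3 = 16/9, b_3 = 22/9 - 8·π^2/3.
Then c_3 = (a_3 − i·b_3)/2 = 8/9 - 11·i/9 + 4·i·π^2/3.

Final answer: 8/9 - 11·i/9 + 4·i·π^2/3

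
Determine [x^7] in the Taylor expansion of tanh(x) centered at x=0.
Expand to order 7: tanh(x) = -17·x^7/315 + 2·x^5/15 - x^3/3 + x + O(x^8).
The coefficient of x^7 is -17/315.

Final answer: -17/315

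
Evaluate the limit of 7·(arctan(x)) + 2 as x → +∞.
Evaluate the dominant behaviour as x → +∞; each term tends to a finite value or vanishes.
Limit = 2 + 7·π/2.

Final answer: 2 + 7·π/2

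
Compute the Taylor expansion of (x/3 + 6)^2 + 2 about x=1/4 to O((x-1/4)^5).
5617/144 + 73·(x - 1/4)/18 + (x - 1/4)^2/9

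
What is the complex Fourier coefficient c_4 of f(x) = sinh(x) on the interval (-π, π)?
Compute the real Fourier coefficients first: a_4 = 0, b_4 = -8·sinh(π)/(17·π).
Then c_4 = (a_4 − i·b_4)/2 = 4·i·sinh(π)/(17·π).

Final answer: 4·i·sinh(π)/(17·π)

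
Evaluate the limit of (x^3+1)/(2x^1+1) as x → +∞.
This is an ∞/∞ indeterminate form as x → +∞.
Divide numerator and denominator by x^3 and let the lower-order terms vanish; the numerator's degree 3 exceeds the denominator's degree 1, so the quotient diverges.
Limit = ∞.

Final answer: ∞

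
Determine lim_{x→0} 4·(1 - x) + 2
Direct substitution at x = 0 gives 6.

Final answer: 6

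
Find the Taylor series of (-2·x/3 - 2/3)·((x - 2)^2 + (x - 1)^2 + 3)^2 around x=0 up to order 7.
-8·x^5/3 + 40·x^4/3 - 88·x^3/3 + 56·x^2/3 + 64·x/3 - 128/3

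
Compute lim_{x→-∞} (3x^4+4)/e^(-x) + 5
The quotient is an ∞/∞ indeterminate form as x → -∞.
Compare growth rates of the dominant terms (exponentials ≫ polynomials ≫ logarithms), or apply L'Hôpital's rule; the quotient → 0.
Adding the constant: 0 + 5 = 5. Limit = 5.

Final answer: 5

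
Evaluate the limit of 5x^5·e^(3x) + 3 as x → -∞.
The product is a 0·∞ indeterminate form at x → -∞.
Rewrite the product as 5x^5 / e^(-3x) (an ∞/∞ form) and apply L'Hôpital, or use the standard hierarchy e^(3|x|) ≫ |x^5| as x → -∞.
The indeterminate product → 0, so the limit = 3.

Final answer: 3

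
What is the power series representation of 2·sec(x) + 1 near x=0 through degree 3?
x^2 + 3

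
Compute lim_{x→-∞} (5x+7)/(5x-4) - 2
Evaluate the dominant behaviour as x → -∞; each term tends to a finite value or vanishes.
Limit = -1.

Final answer: -1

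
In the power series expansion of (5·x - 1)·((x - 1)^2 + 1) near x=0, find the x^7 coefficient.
Expand to order 7: (5·x - 1)·((x - 1)^2 + 1) = 5·x^3 - 11·x^2 + 12·x - 2 + O(x^8).
The coefficient of x^7 is 0.

Final answer: 0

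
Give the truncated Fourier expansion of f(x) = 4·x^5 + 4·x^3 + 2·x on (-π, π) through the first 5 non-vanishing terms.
(-152·π^2 + 8·π^4 + 916)·sin(x) + (-4·π^4 - 26 + 16·π^2)·sin(2·x) + (-88·π^2/27 + 284/81 + 8·π^4/3)·sin(3·x) + (-2·π^4 - 19/16 + π^2/2)·sin(4·x) + (452/625 + 8·π^2/25 + 8·π^4/5)·sin(5·x)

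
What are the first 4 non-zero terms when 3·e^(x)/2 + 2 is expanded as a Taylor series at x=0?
x^3/4 + 3·x^2/4 + 3·x/2 + 7/2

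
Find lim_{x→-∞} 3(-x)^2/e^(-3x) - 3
The quotient is an ∞/∞ indeterminate form as x → -∞.
Compare growth rates of the dominant terms (exponentials ≫ polynomials ≫ logarithms), or apply L'Hôpital's rule; the quotient → 0.
Adding the constant: 0 - 3 = -3. Limit = -3.

Final answer: -3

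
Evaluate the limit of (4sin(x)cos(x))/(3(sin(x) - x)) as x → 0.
Both numerator and denominator → 0 as x → 0; this is a 0/0 indeterminate form.
Expand each to leading order near x = 0: numerator ~ 4·x, denominator ~ -x^3/2.
The limit of the ratio is -∞.

Final answer: -∞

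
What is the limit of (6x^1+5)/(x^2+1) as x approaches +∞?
This is an ∞/∞ indeterminate form as x → +∞.
Divide numerator and denominator by x^2 and let the lower-order terms vanish; the numerator's degree 1 is below the denominator's degree 2, so the quotient → 0.
Limit = 0.

Final answer: 0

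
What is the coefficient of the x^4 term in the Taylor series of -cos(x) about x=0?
Expand to order 4: -cos(x) = -x^4/24 + x^2/2 - 1 + O(x^5).
The coefficient of x^4 is -1/24.

Final answer: -1/24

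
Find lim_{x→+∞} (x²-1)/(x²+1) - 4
Evaluate the dominant behaviour as x → +∞; each term tends to a finite value or vanishes.
Limit = -3.

Final answer: -3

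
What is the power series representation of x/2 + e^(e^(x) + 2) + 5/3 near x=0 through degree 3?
5·x^3·e^(3)/6 + x^2·e^(3) + x·(1/2 + e^(3)) + 5/3 + e^(3)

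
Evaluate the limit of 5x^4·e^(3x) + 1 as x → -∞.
The product is a 0·∞ indeterminate form at x → -∞.
Rewrite the product as 5x^4 / e^(-3x) (an ∞/∞ form) and apply L'Hôpital, or use the standard hierarchy e^(3|x|) ≫ |x^4| as x → -∞.
The indeterminate product → 0, so the limit = 1.

Final answer: 1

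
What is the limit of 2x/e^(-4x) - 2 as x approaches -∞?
The quotient is an ∞/∞ indeterminate form as x → -∞.
Compare growth rates of the dominant terms (exponentials ≫ polynomials ≫ logarithms), or apply L'Hôpital's rule; the quotient → 0.
Adding the constant: 0 - 2 = -2. Limit = -2.

Final answer: -2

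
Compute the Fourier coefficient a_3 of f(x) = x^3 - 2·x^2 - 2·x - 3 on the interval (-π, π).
a_3 = (1/π) ∫_{-π}^{π} f(x)·cos(3x) dx.
Evaluate the integral (use parity and integration by parts as needed): a_3 = 8/9.

Final answer: 8/9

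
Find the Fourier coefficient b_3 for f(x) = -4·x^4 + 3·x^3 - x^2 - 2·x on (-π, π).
b_3 = (1/π) ∫_{-π}^{π} f(x)·sin(3x) dx.
Evaluate the integral (use parity and integration by parts as needed): b_3 = -8/3 + 2·π^2.

Final answer: -8/3 + 2·π^2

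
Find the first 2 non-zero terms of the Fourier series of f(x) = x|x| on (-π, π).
(-8 + 2·π^2)·sin(x)/π - π·sin(2·x)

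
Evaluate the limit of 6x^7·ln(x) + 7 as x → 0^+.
The product is a 0·∞ indeterminate form at x → 0⁺.
Rewrite the product as 6·ln(x) / x^(-7) and apply L'Hôpital, or use the standard hierarchy x^(-7) ≫ |ln x| as x → 0⁺.
The indeterminate product → 0, so the limit = 7.

Final answer: 7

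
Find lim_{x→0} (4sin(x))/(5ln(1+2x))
Both numerator and denominator → 0 as x → 0; this is a 0/0 indeterminate form.
Expand each to leading order near x = 0: numerator ~ 4·x, denominator ~ 10·x.
The limit of the ratio is 2/5.

Final answer: 2/5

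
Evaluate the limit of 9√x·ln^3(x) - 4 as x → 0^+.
The product is a 0·∞ indeterminate form at x → 0⁺.
Rewrite the product as 9·ln^3(x) / x^(-1/2) and apply L'Hôpital, or use the standard hierarchy x^(-1/2) ≫ |ln x|^3 as x → 0⁺.
The indeterminate product → 0, so the limit = -4.

Final answer: -4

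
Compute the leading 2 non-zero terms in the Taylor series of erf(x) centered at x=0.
-2·x^3/(3·√(π)) + 2·x/√(π)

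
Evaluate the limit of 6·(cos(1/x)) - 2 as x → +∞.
Evaluate the dominant behaviour as x → +∞; each term tends to a finite value or vanishes.
Limit = 4.

Final answer: 4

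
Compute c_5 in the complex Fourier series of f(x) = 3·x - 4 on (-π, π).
Compute the real Fourier coefficients first: a_5 = 0, b_5 = 6/5.
Then c_5 = (a_5 − i·b_5)/2 = -3·i/5.

Final answer: -3·i/5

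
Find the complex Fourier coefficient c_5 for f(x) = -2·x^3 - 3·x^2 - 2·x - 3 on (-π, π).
Compute the real Fourier coefficients first: a_5 = 12/25, b_5 = -4·π^2/5 - 76/125.
Then c_5 = (a_5 − i·b_5)/2 = 6/25 + 38·i/125 + 2·i·π^2/5.

Final answer: 6/25 + 38·i/125 + 2·i·π^2/5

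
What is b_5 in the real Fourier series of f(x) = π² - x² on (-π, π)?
b_5 = (1/π) ∫_{-π}^{π} f(x)·sin(5x) dx.
Evaluate the integral (use parity and integration by parts as needed): b_5 = 0.

Final answer: 0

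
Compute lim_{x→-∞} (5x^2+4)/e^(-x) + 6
The quotient is an ∞/∞ indeterminate form as x → -∞.
Compare growth rates of the dominant terms (exponentials ≫ polynomials ≫ logarithms), or apply L'Hôpital's rule; the quotient → 0.
Adding the constant: 0 + 6 = 6. Limit = 6.

Final answer: 6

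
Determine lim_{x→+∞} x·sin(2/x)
As x → +∞: let u = 2/x → 0⁺; then x·sin(2/x) = 2·sin(u)/u → 2·1 = 2.
Limit = 2.

Final answer: 2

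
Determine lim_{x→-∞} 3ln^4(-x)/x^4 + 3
The quotient is an ∞/∞ indeterminate form as x → -∞.
Compare growth rates of the dominant terms (exponentials ≫ polynomials ≫ logarithms), or apply L'Hôpital's rule; the quotient → 0.
Adding the constant: 0 + 3 = 3. Limit = 3.

Final answer: 3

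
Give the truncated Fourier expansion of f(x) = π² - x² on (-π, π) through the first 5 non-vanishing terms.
4·cos(x) - cos(2·x) + 4·cos(3·x)/9 - cos(4·x)/4 + 2·π^2/3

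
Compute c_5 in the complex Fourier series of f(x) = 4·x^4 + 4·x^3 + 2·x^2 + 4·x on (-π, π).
Compute the real Fourier coefficients first: a_5 = -32·π^2/25 - 8/625, b_5 = 152/125 + 8·π^2/5.
Then c_5 = (a_5 − i·b_5)/2 = -16·π^2/25 - 4/625 - 4·i·π^2/5 - 76·i/125.

Final answer: -16·π^2/25 - 4/625 - 4·i·π^2/5 - 76·i/125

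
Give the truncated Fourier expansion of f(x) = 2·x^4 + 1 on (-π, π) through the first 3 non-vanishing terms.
(96 - 16·π^2)·cos(x) + (-6 + 4·π^2)·cos(2·x) + 1 + 2·π^4/5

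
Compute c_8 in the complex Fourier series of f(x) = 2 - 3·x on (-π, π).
Compute the real Fourier coefficients first: a_8 = 0, b_8 = 3/4.
Then c_8 = (a_8 − i·b_8)/2 = -3·i/8.

Final answer: -3·i/8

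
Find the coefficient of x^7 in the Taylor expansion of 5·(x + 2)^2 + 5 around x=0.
Expand to order 7: 5·(x + 2)^2 + 5 = 5·x^2 + 20·x + 25 + O(x^8).
The coefficient of x^7 is 0.

Final answer: 0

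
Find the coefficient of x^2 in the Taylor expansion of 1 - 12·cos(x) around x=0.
Expand to order 2: 1 - 12·cos(x) = 6·x^2 - 11 + O(x^3).
The coefficient of x^2 is 6.

Final answer: 6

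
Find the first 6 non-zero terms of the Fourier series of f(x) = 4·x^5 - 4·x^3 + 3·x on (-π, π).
(-168·π^2 + 8·π^4 + 1014)·sin(x) + (-4·π^4 - 39 + 24·π^2)·sin(2·x) + (-232·π^2/27 + 626/81 + 8·π^4/3)·sin(3·x) + (-2·π^4 - 51/16 + 9·π^2/2)·sin(4·x) + (-72·π^2/25 + 1182/625 + 8·π^4/5)·sin(5·x) + (-4·π^4/3 - 109/81 + 56·π^2/27)·sin(6·x)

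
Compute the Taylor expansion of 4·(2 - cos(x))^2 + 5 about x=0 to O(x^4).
4·x^2 + 9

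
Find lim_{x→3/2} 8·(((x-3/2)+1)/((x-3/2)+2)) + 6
Direct substitution at x = 3/2 gives 10.

Final answer: 10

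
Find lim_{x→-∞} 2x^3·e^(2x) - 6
The product is a 0·∞ indeterminate form at x → -∞.
Rewrite the product as 2x^3 / e^(-2x) (an ∞/∞ form) and apply L'Hôpital, or use the standard hierarchy e^(2|x|) ≫ |x^3| as x → -∞.
The indeterminate product → 0, so the limit = -6.

Final answer: -6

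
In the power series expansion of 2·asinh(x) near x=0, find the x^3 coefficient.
Expand to order 3: 2·asinh(x) = -x^3/3 + 2·x + O(x^4).
The coefficient of x^3 is -1/3.

Final answer: -1/3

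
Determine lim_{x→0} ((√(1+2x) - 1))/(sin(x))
Both numerator and denominator → 0 as x → 0; this is a 0/0 indeterminate form.
Expand each to leading order near x = 0: numerator ~ x, denominator ~ x.
The limit of the ratio is 1.

Final answer: 1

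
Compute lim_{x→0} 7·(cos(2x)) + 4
Direct substitution at x = 0 gives 11.

Final answer: 11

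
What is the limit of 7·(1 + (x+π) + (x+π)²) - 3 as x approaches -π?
Direct substitution at x = -π gives 4.

Final answer: 4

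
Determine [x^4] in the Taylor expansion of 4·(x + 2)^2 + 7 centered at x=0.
Expand to order 4: 4·(x + 2)^2 + 7 = 4·x^2 + 16·x + 23 + O(x^5).
The coefficient of x^4 is 0.

Final answer: 0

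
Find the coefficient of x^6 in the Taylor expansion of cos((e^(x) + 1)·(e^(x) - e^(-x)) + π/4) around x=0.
Expand to order 6: cos((e^(x) + 1)·(e^(x) - e^(-x)) + π/4) = 2053·√(2)·x^6/180 + 557·√(2)·x^5/40 + 26·√(2)·x^4/3 + √(2)·x^3/2 - 5·√(2)·x^2 - 2·√(2)·x + √(2)/2 + O(x^7).
The coefficient of x^6 is 2053·√(2)/180.

Final answer: 2053·√(2)/180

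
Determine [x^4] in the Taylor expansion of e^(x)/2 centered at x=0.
Expand to order 4: e^(x)/2 = x^4/48 + x^3/12 + x^2/4 + x/2 + 1/2 + O(x^5).
The coefficient of x^4 is 1/48.

Final answer: 1/48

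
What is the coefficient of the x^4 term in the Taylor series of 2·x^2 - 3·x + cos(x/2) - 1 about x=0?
Expand to order 4: 2·x^2 - 3·x + cos(x/2) - 1 = x^4/384 + 15·x^2/8 - 3·x + O(x^5).
The coefficient of x^4 is 1/384.

Final answer: 1/384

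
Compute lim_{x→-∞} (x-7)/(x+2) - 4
Evaluate the dominant behaviour as x → -∞; each term tends to a finite value or vanishes.
Limit = -3.

Final answer: -3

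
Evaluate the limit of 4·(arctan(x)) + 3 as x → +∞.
Evaluate the dominant behaviour as x → +∞; each term tends to a finite value or vanishes.
Limit = 3 + 2·π.

Final answer: 3 + 2·π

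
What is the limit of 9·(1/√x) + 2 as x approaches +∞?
Evaluate the dominant behaviour as x → +∞; each term tends to a finite value or vanishes.
Limit = 2.

Final answer: 2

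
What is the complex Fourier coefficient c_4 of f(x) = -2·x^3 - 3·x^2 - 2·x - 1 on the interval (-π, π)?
Compute the real Fourier coefficients first: a_4 = -3/4, b_4 = 5/8 + π^2.
Then c_4 = (a_4 − i·b_4)/2 = -3/8 - i·π^2/2 - 5·i/16.

Final answer: -3/8 - i·π^2/2 - 5·i/16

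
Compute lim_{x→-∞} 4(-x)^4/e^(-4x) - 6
The quotient is an ∞/∞ indeterminate form as x → -∞.
Compare growth rates of the dominant terms (exponentials ≫ polynomials ≫ logarithms), or apply L'Hôpital's rule; the quotient → 0.
Adding the constant: 0 - 6 = -6. Limit = -6.

Final answer: -6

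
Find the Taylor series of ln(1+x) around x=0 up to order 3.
x^3/3 - x^2/2 + x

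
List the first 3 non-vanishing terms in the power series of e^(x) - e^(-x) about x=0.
x^5/60 + x^3/3 + 2·x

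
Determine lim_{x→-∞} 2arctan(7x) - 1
Evaluate the dominant behaviour as x → -∞; each term tends to a finite value or vanishes.
Limit = -π - 1.

Final answer: -π - 1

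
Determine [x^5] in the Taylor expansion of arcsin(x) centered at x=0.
Expand to order 5: arcsin(x) = 3·x^5/40 + x^3/6 + x + O(x^6).
The coefficient of x^5 is 3/40.

Final answer: 3/40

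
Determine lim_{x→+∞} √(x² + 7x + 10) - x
As x → +∞: multiply by the conjugate to get (7x+10)/(√(x²+7x+10)+x); the denominator ~ 2x, so the limit is 7/2.
Limit = 7/2.

Final answer: 7/2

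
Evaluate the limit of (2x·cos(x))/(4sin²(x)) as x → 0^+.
Both numerator and denominator → 0 as x → 0^+; this is a 0/0 indeterminate form.
Expand each to leading order near x = 0: numerator ~ 2·x, denominator ~ 4·x^2.
The limit of the ratio is ∞.

Final answer: ∞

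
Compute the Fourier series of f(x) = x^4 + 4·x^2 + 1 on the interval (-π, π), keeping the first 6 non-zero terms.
(32 - 8·π^2)·cos(x) + (1 + 2·π^2)·cos(2·x) + (-8·π^2/9 - 32/27)·cos(3·x) + (13/16 + π^2/2)·cos(4·x) + (-8·π^2/25 - 352/625)·cos(5·x) + 1 + 4·π^2/3 + π^4/5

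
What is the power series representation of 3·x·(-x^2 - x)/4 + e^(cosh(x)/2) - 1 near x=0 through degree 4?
5·x^4·e^(1/2)/96 - 3·x^3/4 + x^2·(-3/4 + e^(1/2)/4) - 1 + e^(1/2)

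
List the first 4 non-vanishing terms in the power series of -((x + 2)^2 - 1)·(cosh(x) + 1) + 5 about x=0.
-2·x^3 - 7·x^2/2 - 8·x - 1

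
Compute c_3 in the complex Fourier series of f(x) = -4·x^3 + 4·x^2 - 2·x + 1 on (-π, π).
Compute the real Fourier coefficients first: a_3 = -16/9, b_3 = 4/9 - 8·π^2/3.
Then c_3 = (a_3 − i·b_3)/2 = -8/9 - 2·i/9 + 4·i·π^2/3.

Final answer: -8/9 - 2·i/9 + 4·i·π^2/3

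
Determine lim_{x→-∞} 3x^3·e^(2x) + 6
The product is a 0·∞ indeterminate form at x → -∞.
Rewrite the product as 3x^3 / e^(-2x) (an ∞/∞ form) and apply L'Hôpital, or use the standard hierarchy e^(2|x|) ≫ |x^3| as x → -∞.
The indeterminate product → 0, so the limit = 6.

Final answer: 6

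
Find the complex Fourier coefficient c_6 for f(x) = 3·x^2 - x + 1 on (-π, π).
Compute the real Fourier coefficients first: a_6 = 1/3, b_6 = 1/3.
Then c_6 = (a_6 − i·b_6)/2 = 1/6 - i/6.

Final answer: 1/6 - i/6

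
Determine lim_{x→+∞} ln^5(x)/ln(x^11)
This is an ∞/∞ indeterminate form as x → +∞.
Write ln(x^11) = 11·ln(x), reducing the quotient to ln^4(x)/11 → ∞.
Limit = ∞.

Final answer: ∞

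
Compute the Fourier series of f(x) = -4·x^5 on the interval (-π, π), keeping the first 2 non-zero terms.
(-960 - 8·π^4 + 160·π^2)·sin(x) + (-20·π^2 + 30 + 4·π^4)·sin(2·x)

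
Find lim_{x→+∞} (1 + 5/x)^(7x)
As x → +∞: write (1 + 5/x)^(7x) = ((1 + 5/x)^x)^7 → (e^5)^7 = e^35.
Limit = e^(35).

Final answer: e^(35)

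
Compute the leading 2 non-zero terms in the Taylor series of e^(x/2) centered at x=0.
x/2 + 1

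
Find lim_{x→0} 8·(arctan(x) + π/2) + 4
Direct substitution at x = 0 gives 4 + 4·π.

Final answer: 4 + 4·π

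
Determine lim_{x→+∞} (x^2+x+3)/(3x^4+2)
This is an ∞/∞ indeterminate form as x → +∞.
Divide numerator and denominator by x^4 and let the lower-order terms vanish; the numerator's degree 2 is below the denominator's degree 4, so the quotient → 0.
Limit = 0.

Final answer: 0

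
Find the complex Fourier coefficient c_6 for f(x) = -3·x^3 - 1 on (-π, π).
Compute the real Fourier coefficients first: a_6 = 0, b_6 = -1/6 + π^2.
Then c_6 = (a_6 − i·b_6)/2 = -i·π^2/2 + i/12.

Final answer: -i·π^2/2 + i/12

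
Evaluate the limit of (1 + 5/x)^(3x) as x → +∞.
As x → +∞: write (1 + 5/x)^(3x) = ((1 + 5/x)^x)^3 → (e^5)^3 = e^15.
Limit = e^(15).

Final answer: e^(15)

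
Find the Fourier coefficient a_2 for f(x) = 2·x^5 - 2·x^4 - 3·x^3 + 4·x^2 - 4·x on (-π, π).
a_2 = (1/π) ∫_{-π}^{π} f(x)·cos(2x) dx.
Evaluate the integral (use parity and integration by parts as needed): a_2 = 10 - 4·π^2.

Final answer: 10 - 4·π^2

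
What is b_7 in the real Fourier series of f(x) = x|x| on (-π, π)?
b_7 = (1/π) ∫_{-π}^{π} f(x)·sin(7x) dx.
Evaluate the integral (use parity and integration by parts as needed): b_7 = (-8 + 98·π^2)/(343·π).

Final answer: (-8 + 98·π^2)/(343·π)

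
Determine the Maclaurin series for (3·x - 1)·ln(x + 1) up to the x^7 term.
-9·x^7/14 + 23·x^6/30 - 19·x^5/20 + 5·x^4/4 - 11·x^3/6 + 7·x^2/2 - x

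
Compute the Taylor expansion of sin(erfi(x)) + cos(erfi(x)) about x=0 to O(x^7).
x^6·(-28/(45·π) - 4/(45·π^3) + 8/(9·π^2)) + x^5·(-4/(3·π^(3/2)) + 4/(15·π^(5/2)) + 1/(5·√(π))) + x^4·(-4/(3·π) + 2/(3·π^2)) + x^3·(-4/(3·π^(3/2)) + 2/(3·√(π))) - 2·x^2/π + 2·x/√(π) + 1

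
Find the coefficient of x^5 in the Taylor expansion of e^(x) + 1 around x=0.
Expand to order 5: e^(x) + 1 = x^5/120 + x^4/24 + x^3/6 + x^2/2 + x + 2 + O(x^6).
The coefficient of x^5 is 1/120.

Final answer: 1/120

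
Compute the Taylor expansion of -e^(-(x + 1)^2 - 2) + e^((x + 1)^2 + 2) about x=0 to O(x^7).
x^6·(-23·e^(-3)/90 + 173·e^(3)/90) + x^5·(-e^(-3)/15 + 13·e^(3)/5) + x^4·(5·e^(-3)/6 + 19·e^(3)/6) + x^3·(-2·e^(-3)/3 + 10·e^(3)/3) + x^2·(-e^(-3) + 3·e^(3)) + x·(2·e^(-3) + 2·e^(3)) - e^(-3) + e^(3)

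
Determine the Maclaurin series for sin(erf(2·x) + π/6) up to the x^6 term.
x^6·(-896/(45·π) - 256/(9·π^2) - 128/(45·π^3)) + x^5·(64·√(3)/(15·π^(5/2)) + 16·√(3)/(5·√(π)) + 64·√(3)/(3·π^(3/2))) + x^4·(16/(3·π^2) + 32/(3·π)) + x^3·(-8·√(3)/(3·√(π)) - 16·√(3)/(3·π^(3/2))) - 4·x^2/π + 2·√(3)·x/√(π) + 1/2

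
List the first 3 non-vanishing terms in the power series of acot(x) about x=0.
x^3/3 - x + π/2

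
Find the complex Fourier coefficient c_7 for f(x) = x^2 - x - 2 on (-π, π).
Compute the real Fourier coefficients first: a_7 = -4/49, b_7 = -2/7.
Then c_7 = (a_7 − i·b_7)/2 = -2/49 + i/7.

Final answer: -2/49 + i/7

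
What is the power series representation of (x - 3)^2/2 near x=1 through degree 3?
2 - 2·(x - 1) + (x - 1)^2/2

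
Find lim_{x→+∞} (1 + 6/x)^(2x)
As x → +∞: write (1 + 6/x)^(2x) = ((1 + 6/x)^x)^2 → (e^6)^2 = e^12.
Limit = e^(12).

Final answer: e^(12)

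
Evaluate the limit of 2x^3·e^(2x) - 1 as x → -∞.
The product is a 0·∞ indeterminate form at x → -∞.
Rewrite the product as 2x^3 / e^(-2x) (an ∞/∞ form) and apply L'Hôpital, or use the standard hierarchy e^(2|x|) ≫ |x^3| as x → -∞.
The indeterminate product → 0, so the limit = -1.

Final answer: -1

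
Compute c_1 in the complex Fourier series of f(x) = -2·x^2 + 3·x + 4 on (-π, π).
Compute the real Fourier coefficients first: a_1 = 8, b_1 = 6.
Then c_1 = (a_1 − i·b_1)/2 = 4 - 3·i.

Final answer: 4 - 3·i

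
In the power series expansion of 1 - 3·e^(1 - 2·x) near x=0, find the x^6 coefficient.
Expand to order 6: 1 - 3·e^(1 - 2·x) = -4·e·x^6/15 + 4·e·x^5/5 - 2·e·x^4 + 4·e·x^3 - 6·e·x^2 + 6·e·x - 3·e + 1 + O(x^7).
The coefficient of x^6 is -4·e/15.

Final answer: -4·e/15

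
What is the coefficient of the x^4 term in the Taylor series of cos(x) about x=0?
Expand to order 4: cos(x) = x^4/24 - x^2/2 + 1 + O(x^5).
The coefficient of x^4 is 1/24.

Final answer: 1/24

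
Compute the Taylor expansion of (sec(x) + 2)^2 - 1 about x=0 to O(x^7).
43·x^6/60 + 3·x^4/2 + 3·x^2 + 8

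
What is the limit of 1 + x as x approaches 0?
Direct substitution at x = 0 gives 1.

Final answer: 1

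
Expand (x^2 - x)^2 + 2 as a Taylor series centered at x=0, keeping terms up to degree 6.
x^4 - 2·x^3 + x^2 + 2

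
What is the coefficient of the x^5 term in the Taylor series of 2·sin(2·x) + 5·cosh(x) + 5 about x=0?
Expand to order 5: 2·sin(2·x) + 5·cosh(x) + 5 = 8·x^5/15 + 5·x^4/24 - 8·x^3/3 + 5·x^2/2 + 4·x + 10 + O(x^6).
The coefficient of x^5 is 8/15.

Final answer: 8/15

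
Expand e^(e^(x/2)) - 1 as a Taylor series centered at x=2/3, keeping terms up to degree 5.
-1 + e^(e^(1/3)) + e^(1/3)·e^(e^(1/3))·(x - 2/3)/2 + (e^(1/3)·e^(e^(1/3))/8 + e^(2/3)·e^(e^(1/3))/8)·(x - 2/3)^2 + (e^(1/3)·e^(e^(1/3))/48 + e·e^(e^(1/3))/48 + e^(2/3)·e^(e^(1/3))/16)·(x - 2/3)^3 + (e^(1/3)·e^(e^(1/3))/384 + e^(4/3)·e^(e^(1/3))/384 + 7·e^(2/3)·e^(e^(1/3))/384 + e·e^(e^(1/3))/64)·(x - 2/3)^4 + (e^(1/3)·e^(e^(1/3))/3840 + e^(5/3)·e^(e^(1/3))/3840 + e^(2/3)·e^(e^(1/3))/256 + e^(4/3)·e^(e^(1/3))/384 + 5·e·e^(e^(1/3))/768)·(x - 2/3)^5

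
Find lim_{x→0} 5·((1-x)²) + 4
Direct substitution at x = 0 gives 9.

Final answer: 9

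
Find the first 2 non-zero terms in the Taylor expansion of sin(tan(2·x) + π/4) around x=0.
√(2)·x + √(2)/2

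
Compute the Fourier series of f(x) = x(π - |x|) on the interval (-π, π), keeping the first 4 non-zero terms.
8·sin(x)/π + 8·sin(3·x)/(27·π) + 8·sin(5·x)/(125·π) + 8·sin(7·x)/(343·π)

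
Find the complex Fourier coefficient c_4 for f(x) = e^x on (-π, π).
Compute the real Fourier coefficients first: a_4 = (-1 + e^(2·π))·e^(-π)/(17·π), b_4 = (4 - 4·e^(2·π))·e^(-π)/(17·π).
Then c_4 = (a_4 − i·b_4)/2 = -e^(-π)/(34·π) + e^(π)/(34·π) - 2·i·e^(-π)/(17·π) + 2·i·e^(π)/(17·π).

Final answer: -e^(-π)/(34·π) + e^(π)/(34·π) - 2·i·e^(-π)/(17·π) + 2·i·e^(π)/(17·π)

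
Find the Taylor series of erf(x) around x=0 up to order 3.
-2·x^3/(3·√(π)) + 2·x/√(π)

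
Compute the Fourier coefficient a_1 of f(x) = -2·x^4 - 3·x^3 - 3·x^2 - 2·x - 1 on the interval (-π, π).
a_1 = (1/π) ∫_{-π}^{π} f(x)·cos(1x) dx.
Evaluate the integral (use parity and integration by parts as needed): a_1 = -84 + 16·π^2.

Final answer: -84 + 16·π^2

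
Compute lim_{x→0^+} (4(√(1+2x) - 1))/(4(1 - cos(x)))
Both numerator and denominator → 0 as x → 0^+; this is a 0/0 indeterminate form.
Expand each to leading order near x = 0: numerator ~ 4·x, denominator ~ 2·x^2.
The limit of the ratio is ∞.

Final answer: ∞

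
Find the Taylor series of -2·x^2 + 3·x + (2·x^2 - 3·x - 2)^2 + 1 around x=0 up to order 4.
4·x^4 - 12·x^3 - x^2 + 15·x + 5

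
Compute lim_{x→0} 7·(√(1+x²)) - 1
Direct substitution at x = 0 gives 6.

Final answer: 6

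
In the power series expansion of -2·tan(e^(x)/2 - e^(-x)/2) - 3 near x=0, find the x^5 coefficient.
Expand to order 5: -2·tan(e^(x)/2 - e^(-x)/2) - 3 = -37·x^5/60 - x^3 - 2·x - 3 + O(x^6).
The coefficient of x^5 is -37/60.

Final answer: -37/60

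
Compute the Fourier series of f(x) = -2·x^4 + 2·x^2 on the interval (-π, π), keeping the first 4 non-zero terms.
(-104 + 16·π^2)·cos(x) + (8 - 4·π^2)·cos(2·x) + (-56/27 + 16·π^2/9)·cos(3·x) - 2·π^4/5 + 2·π^2/3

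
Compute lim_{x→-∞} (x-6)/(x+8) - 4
Evaluate the dominant behaviour as x → -∞; each term tends to a finite value or vanishes.
Limit = -3.

Final answer: -3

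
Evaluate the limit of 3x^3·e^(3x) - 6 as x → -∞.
The product is a 0·∞ indeterminate form at x → -∞.
Rewrite the product as 3x^3 / e^(-3x) (an ∞/∞ form) and apply L'Hôpital, or use the standard hierarchy e^(3|x|) ≫ |x^3| as x → -∞.
The indeterminate product → 0, so the limit = -6.

Final answer: -6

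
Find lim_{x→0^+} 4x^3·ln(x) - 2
The product is a 0·∞ indeterminate form at x → 0⁺.
Rewrite the product as 4·ln(x) / x^(-3) and apply L'Hôpital, or use the standard hierarchy x^(-3) ≫ |ln x| as x → 0⁺.
The indeterminate product → 0, so the limit = -2.

Final answer: -2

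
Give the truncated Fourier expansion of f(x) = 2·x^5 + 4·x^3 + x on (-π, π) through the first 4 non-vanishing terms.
(-72·π^2 + 4·π^4 + 434)·sin(x) + (-2·π^4 - 10 + 6·π^2)·sin(2·x) + (-8·π^2/27 + 70/81 + 4·π^4/3)·sin(3·x) + (-π^4 - 3·π^2/4 - 7/32)·sin(4·x)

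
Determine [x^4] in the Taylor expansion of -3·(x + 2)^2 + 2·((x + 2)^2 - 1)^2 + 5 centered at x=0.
Expand to order 4: -3·(x + 2)^2 + 2·((x + 2)^2 - 1)^2 + 5 = 2·x^4 + 16·x^3 + 41·x^2 + 36·x + 11 + O(x^5).
The coefficient of x^4 is 2.

Final answer: 2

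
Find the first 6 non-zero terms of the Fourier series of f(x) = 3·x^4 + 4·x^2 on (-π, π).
(128 - 24·π^2)·cos(x) + (-5 + 6·π^2)·cos(2·x) - 8·π^2·cos(3·x)/3 + (7/16 + 3·π^2/2)·cos(4·x) + (-24·π^2/25 - 256/625)·cos(5·x) + 4·π^2/3 + 3·π^4/5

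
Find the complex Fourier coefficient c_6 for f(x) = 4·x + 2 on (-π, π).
Compute the real Fourier coefficients first: a_6 = 0, b_6 = -4/3.
Then c_6 = (a_6 − i·b_6)/2 = 2·i/3.

Final answer: 2·i/3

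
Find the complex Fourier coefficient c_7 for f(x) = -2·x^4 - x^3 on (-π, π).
Compute the real Fourier coefficients first: a_7 = -96/2401 + 16·π^2/49, b_7 = 12/343 - 2·π^2/7.
Then c_7 = (a_7 − i·b_7)/2 = -48/2401 + 8·π^2/49 - 6·i/343 + i·π^2/7.

Final answer: -48/2401 + 8·π^2/49 - 6·i/343 + i·π^2/7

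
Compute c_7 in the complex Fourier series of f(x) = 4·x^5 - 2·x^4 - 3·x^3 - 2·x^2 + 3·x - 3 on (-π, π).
Compute the real Fourier coefficients first: a_7 = 296/2401 + 16·π^2/49, b_7 = -454·π^2/343 + 17130/16807 + 8·π^4/7.
Then c_7 = (a_7 − i·b_7)/2 = 148/2401 + 8·π^2/49 - 4·i·π^4/7 - 8565·i/16807 + 227·i·π^2/343.

Final answer: 148/2401 + 8·π^2/49 - 4·i·π^4/7 - 8565·i/16807 + 227·i·π^2/343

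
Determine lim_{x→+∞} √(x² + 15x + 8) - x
This is an ∞ − ∞ indeterminate form.
Multiply and divide by the conjugate √(x²+15x + 8) + x; the x² terms cancel, leaving (15x + 8)/(√(x²+15x + 8)+x) → 15/2.
Limit = 15/2.

Final answer: 15/2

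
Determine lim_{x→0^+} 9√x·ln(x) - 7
The product is a 0·∞ indeterminate form at x → 0⁺.
Rewrite the product as 9·ln(x) / x^(-1/2) and apply L'Hôpital, or use the standard hierarchy x^(-1/2) ≫ |ln x| as x → 0⁺.
The indeterminate product → 0, so the limit = -7.

Final answer: -7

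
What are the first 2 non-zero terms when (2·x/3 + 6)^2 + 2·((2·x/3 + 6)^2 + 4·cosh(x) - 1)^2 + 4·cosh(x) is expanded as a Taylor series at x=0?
1256·x + 3082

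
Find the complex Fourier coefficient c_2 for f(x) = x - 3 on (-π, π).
Compute the real Fourier coefficients first: a_2 = 0, b_2 = -1.
Then c_2 = (a_2 − i·b_2)/2 = i/2.

Final answer: i/2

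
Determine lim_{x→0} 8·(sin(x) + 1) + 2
Direct substitution at x = 0 gives 10.

Final answer: 10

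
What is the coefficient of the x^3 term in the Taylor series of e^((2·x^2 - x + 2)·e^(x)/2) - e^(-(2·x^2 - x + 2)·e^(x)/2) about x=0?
Expand to order 3: e^((2·x^2 - x + 2)·e^(x)/2) - e^(-(2·x^2 - x + 2)·e^(x)/2) = x^3·(7·e^(-1)/16 + 23·e/16) + x^2·(7·e^(-1)/8 + 9·e/8) + x·(e^(-1)/2 + e/2) - e^(-1) + e + O(x^4).
The coefficient of x^3 is 7·e^(-1)/16 + 23·e/16.

Final answer: 7·e^(-1)/16 + 23·e/16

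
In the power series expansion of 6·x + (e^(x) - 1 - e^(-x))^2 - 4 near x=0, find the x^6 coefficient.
Expand to order 6: 6·x + (e^(x) - 1 - e^(-x))^2 - 4 = 8·x^6/45 - x^5/30 + 4·x^4/3 - 2·x^3/3 + 4·x^2 + 2·x - 3 + O(x^7).
The coefficient of x^6 is 8/45.

Final answer: 8/45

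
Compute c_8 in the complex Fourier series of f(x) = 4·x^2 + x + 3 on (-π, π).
Compute the real Fourier coefficients first: a_8 = 1/4, b_8 = -1/4.
Then c_8 = (a_8 − i·b_8)/2 = 1/8 + i/8.

Final answer: 1/8 + i/8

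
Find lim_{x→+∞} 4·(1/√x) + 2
Evaluate the dominant behaviour as x → +∞; each term tends to a finite value or vanishes.
Limit = 2.

Final answer: 2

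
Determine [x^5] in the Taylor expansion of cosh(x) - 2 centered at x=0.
Expand to order 5: cosh(x) - 2 = x^4/24 + x^2/2 - 1 + O(x^6).
The coefficient of x^5 is 0.

Final answer: 0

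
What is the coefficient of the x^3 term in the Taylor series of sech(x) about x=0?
Expand to order 3: sech(x) = 1 - x^2/2 + O(x^4).
The coefficient of x^3 is 0.

Final answer: 0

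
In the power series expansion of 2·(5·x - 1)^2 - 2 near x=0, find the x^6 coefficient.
Expand to order 6: 2·(5·x - 1)^2 - 2 = 50·x^2 - 20·x + O(x^7).
The coefficient of x^6 is 0.

Final answer: 0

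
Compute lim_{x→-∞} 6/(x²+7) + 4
Evaluate the dominant behaviour as x → -∞; each term tends to a finite value or vanishes.
Limit = 4.

Final answer: 4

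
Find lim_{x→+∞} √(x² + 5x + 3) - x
This is an ∞ − ∞ indeterminate form.
Multiply and divide by the conjugate √(x²+5x + 3) + x; the x² terms cancel, leaving (5x + 3)/(√(x²+5x + 3)+x) → 5/2.
Limit = 5/2.

Final answer: 5/2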